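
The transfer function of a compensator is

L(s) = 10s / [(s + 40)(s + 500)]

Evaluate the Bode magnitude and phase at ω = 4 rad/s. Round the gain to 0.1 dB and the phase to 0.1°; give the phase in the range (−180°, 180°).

At s = jω = j4:
zero at origin: s = j4 → |·| = 4, ∠ = 90.00°
pole (s+40): 40 + j4 → |·| = √(40²+4²) = √1616 ≈ 40.2, ∠ = arctan(4/40) ≈ 5.71°
pole (s+500): 500 + j4 → |·| = √(500²+4²) = √250016 ≈ 500.02, ∠ = arctan(4/500) ≈ 0.46°
|L| = 10 · 4 / 20101 ≈ 0.00199
Gain = 20 log₁₀(0.00199) ≈ -54.02 dB
∠L = 90.00° − 6.17° = 83.83°

-54.0 dB, 83.8°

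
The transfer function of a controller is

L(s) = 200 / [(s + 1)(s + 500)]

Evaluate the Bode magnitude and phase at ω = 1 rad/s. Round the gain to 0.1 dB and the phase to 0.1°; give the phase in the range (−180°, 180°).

-11.0 dB, -45.1°

At s = jω = j1:
pole (s+1): 1 + j1 → |·| = √(1²+1²) = √2 ≈ 1.4142, ∠ = arctan(1/1) ≈ 45.00°
pole (s+500): 500 + j1 → |·| = √(500²+1²) = √250001 ≈ 500, ∠ = arctan(1/500) ≈ 0.11°
|L| = 200 / 707.1 ≈ 0.28285
Gain = 20 log₁₀(0.28285) ≈ -10.97 dB
∠L = 0.00° − 45.11° = -45.11°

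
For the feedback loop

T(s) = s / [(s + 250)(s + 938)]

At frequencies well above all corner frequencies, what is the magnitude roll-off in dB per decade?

-20 dB/decade

Each pole contributes −20 dB/decade at high frequency; each zero contributes +20 dB/decade.
Net: 1 zero(s) − 2 pole(s) → -20 dB/decade.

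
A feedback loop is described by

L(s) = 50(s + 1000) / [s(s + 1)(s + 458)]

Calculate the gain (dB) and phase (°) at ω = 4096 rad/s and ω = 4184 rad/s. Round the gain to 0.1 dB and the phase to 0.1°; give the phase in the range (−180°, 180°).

At s = jω = j4096:
zero (s+1000): 1000 + j4096 → |·| = √(1000²+4096²) = √17777216 ≈ 4216.3, ∠ = arctan(4096/1000) ≈ 76.28°
pole (s+1): 1 + j4096 → |·| = √(1²+4096²) = √16777217 ≈ 4096, ∠ = arctan(4096/1) ≈ 89.99°
pole (s+458): 458 + j4096 → |·| = √(458²+4096²) = √16986980 ≈ 4121.5, ∠ = arctan(4096/458) ≈ 83.62°
pole at origin: |s| = 4096, ∠ = 90.00° (in denominator)
|L| = 50 · 4216.3 / 6.9147e+10 ≈ 3.0488e-06
Gain = 20 log₁₀(3.0488e-06) ≈ -110.32 dB
∠L = 76.28° − 263.61° = -187.33° ≡ 172.67° (principal value)

At s = jω = j4184:
zero (s+1000): 1000 + j4184 → |·| = √(1000²+4184²) = √18505856 ≈ 4301.8, ∠ = arctan(4184/1000) ≈ 76.56°
pole (s+1): 1 + j4184 → |·| = √(1²+4184²) = √17505857 ≈ 4184, ∠ = arctan(4184/1) ≈ 89.99°
pole (s+458): 458 + j4184 → |·| = √(458²+4184²) = √17715620 ≈ 4209, ∠ = arctan(4184/458) ≈ 83.75°
pole at origin: |s| = 4184, ∠ = 90.00° (in denominator)
|L| = 50 · 4301.8 / 7.3682e+10 ≈ 2.9192e-06
Gain = 20 log₁₀(2.9192e-06) ≈ -110.69 dB
∠L = 76.56° − 263.74° = -187.18° ≡ 172.82° (principal value)

ω = 4096: -110.3 dB, 172.7°; ω = 4184: -110.7 dB, 172.8°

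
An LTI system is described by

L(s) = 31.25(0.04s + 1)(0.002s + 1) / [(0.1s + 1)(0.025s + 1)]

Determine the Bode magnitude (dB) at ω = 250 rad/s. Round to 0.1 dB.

At ω = 250 rad/s:
zero (1 + j250·0.04) = 1 + j10 → |·| ≈ 10.05, ∠ ≈ 84.29°
zero (1 + j250·0.002) = 1 + j0.5 → |·| ≈ 1.118, ∠ ≈ 26.57°
pole (1 + j250·0.1) = 1 + j25 → |·| ≈ 25.02, ∠ ≈ 87.71°
pole (1 + j250·0.025) = 1 + j6.25 → |·| ≈ 6.3295, ∠ ≈ 80.91°
|L| = 31.25 · 10.05 · 1.118 / (25.02 · 6.3295) ≈ 2.2172
Gain = 20 log₁₀(2.2172) ≈ 6.92 dB

6.9 dB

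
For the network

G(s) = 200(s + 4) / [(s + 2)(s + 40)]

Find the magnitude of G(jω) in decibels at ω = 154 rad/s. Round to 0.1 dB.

At s = jω = j154:
zero (s+4): 4 + j154 → |·| = √(4²+154²) = √23732 ≈ 154.05, ∠ = arctan(154/4) ≈ 88.51°
pole (s+2): 2 + j154 → |·| = √(2²+154²) = √23720 ≈ 154.01, ∠ = arctan(154/2) ≈ 89.26°
pole (s+40): 40 + j154 → |·| = √(40²+154²) = √25316 ≈ 159.11, ∠ = arctan(154/40) ≈ 75.44°
|G| = 200 · 154.05 / 24505 ≈ 1.2573
Gain = 20 log₁₀(1.2573) ≈ 1.99 dB

2.0 dB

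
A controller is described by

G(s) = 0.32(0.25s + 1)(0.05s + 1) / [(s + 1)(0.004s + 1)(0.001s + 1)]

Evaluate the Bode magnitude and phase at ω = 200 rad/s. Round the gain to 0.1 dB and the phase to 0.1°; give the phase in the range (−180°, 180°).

At ω = 200 rad/s:
zero (1 + j200·0.25) = 1 + j50 → |·| ≈ 50.01, ∠ ≈ 88.85°
zero (1 + j200·0.05) = 1 + j10 → |·| ≈ 10.05, ∠ ≈ 84.29°
pole (1 + j200·1) = 1 + j200 → |·| ≈ 200, ∠ ≈ 89.71°
pole (1 + j200·0.004) = 1 + j0.8 → |·| ≈ 1.2806, ∠ ≈ 38.66°
pole (1 + j200·0.001) = 1 + j0.2 → |·| ≈ 1.0198, ∠ ≈ 11.31°
|G| = 0.32 · 50.01 · 10.05 / (200 · 1.2806 · 1.0198) ≈ 0.61576
Gain = 20 log₁₀(0.61576) ≈ -4.21 dB
∠G = (88.85° + 84.29°) − (89.71° + 38.66° + 11.31°) = 33.46°

-4.2 dB, 33.5°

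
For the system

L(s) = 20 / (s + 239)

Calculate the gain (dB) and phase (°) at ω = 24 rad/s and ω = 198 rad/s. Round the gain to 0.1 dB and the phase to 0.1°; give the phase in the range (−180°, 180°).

ω = 24: -21.6 dB, -5.7°; ω = 198: -23.8 dB, -39.6°

Substitute s = j24:
Numerator: 20 = 20 + j0
Denominator: (j24) + 239 = 239 + j24
|N| = √(20² + 0²) ≈ 20, ∠N ≈ 0.00°
|D| = √(239² + 24²) ≈ 240.2, ∠D ≈ 5.73°
|L| = 20 / 240.2 ≈ 0.083264
Gain = 20 log₁₀(0.083264) ≈ -21.59 dB
∠L = 0.00° − 5.73° = -5.73°

Substitute s = j198:
Numerator: 20 = 20 + j0
Denominator: (j198) + 239 = 239 + j198
|N| = √(20² + 0²) ≈ 20, ∠N ≈ 0.00°
|D| = √(239² + 198²) ≈ 310.36, ∠D ≈ 39.64°
|L| = 20 / 310.36 ≈ 0.064441
Gain = 20 log₁₀(0.064441) ≈ -23.82 dB
∠L = 0.00° − 39.64° = -39.64°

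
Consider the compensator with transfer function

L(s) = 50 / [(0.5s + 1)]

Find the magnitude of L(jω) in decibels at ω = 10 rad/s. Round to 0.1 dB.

19.8 dB

At ω = 10 rad/s:
pole (1 + j10·0.5) = 1 + j5 → |·| ≈ 5.099, ∠ ≈ 78.69°
|L| = 50 · 1 / (5.099) ≈ 9.8058
Gain = 20 log₁₀(9.8058) ≈ 19.83 dB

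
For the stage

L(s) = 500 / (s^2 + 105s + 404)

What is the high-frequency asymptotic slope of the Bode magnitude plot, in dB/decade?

-40 dB/decade

Each pole contributes −20 dB/decade at high frequency; each zero contributes +20 dB/decade.
Net: 0 zero(s) − 2 pole(s) → -40 dB/decade.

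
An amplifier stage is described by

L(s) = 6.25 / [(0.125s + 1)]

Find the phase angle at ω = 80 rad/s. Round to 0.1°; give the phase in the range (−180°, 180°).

At ω = 80 rad/s:
pole (1 + j80·0.125) = 1 + j10 → |·| ≈ 10.05, ∠ ≈ 84.29°
∠L = (0°) − (84.29°) = -84.29°

-84.3°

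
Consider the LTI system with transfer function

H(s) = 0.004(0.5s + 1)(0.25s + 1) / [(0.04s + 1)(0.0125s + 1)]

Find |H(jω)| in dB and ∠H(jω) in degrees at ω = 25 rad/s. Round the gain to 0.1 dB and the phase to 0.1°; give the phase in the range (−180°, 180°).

At ω = 25 rad/s:
zero (1 + j25·0.5) = 1 + j12.5 → |·| ≈ 12.54, ∠ ≈ 85.43°
zero (1 + j25·0.25) = 1 + j6.25 → |·| ≈ 6.3295, ∠ ≈ 80.91°
pole (1 + j25·0.04) = 1 + j1 → |·| ≈ 1.4142, ∠ ≈ 45.00°
pole (1 + j25·0.0125) = 1 + j0.3125 → |·| ≈ 1.0477, ∠ ≈ 17.35°
|H| = 0.004 · 12.54 · 6.3295 / (1.4142 · 1.0477) ≈ 0.21428
Gain = 20 log₁₀(0.21428) ≈ -13.38 dB
∠H = (85.43° + 80.91°) − (45.00° + 17.35°) = 103.99°

-13.4 dB, 104.0°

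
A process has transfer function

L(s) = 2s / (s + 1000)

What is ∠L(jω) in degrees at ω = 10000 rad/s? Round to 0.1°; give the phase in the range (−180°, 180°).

At s = jω = j10000:
zero at origin: s = j10000 → |·| = 10000, ∠ = 90.00°
pole (s+1000): 1000 + j10000 → |·| = √(1000²+10000²) = √101000000 ≈ 10050, ∠ = arctan(10000/1000) ≈ 84.29°
∠L = 90.00° − 84.29° = 5.71°

5.7°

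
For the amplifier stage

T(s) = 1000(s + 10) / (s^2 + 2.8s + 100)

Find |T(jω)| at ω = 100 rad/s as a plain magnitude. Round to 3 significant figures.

10.1

At s = jω = j100:
zero (s+10): 10 + j100 → |·| = √(10²+100²) = √10100 ≈ 100.5, ∠ = arctan(100/10) ≈ 84.29°
quadratic: (j100)² + 2.8·j100 + 100 = -9900 + j280 → |·| ≈ 9904, ∠ ≈ 178.38°
|T| = 1000 · 100.5 / 9904 ≈ 10.147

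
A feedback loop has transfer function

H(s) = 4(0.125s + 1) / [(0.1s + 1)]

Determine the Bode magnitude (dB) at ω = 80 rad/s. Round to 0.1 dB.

14.0 dB

At ω = 80 rad/s:
zero (1 + j80·0.125) = 1 + j10 → |·| ≈ 10.05, ∠ ≈ 84.29°
pole (1 + j80·0.1) = 1 + j8 → |·| ≈ 8.0623, ∠ ≈ 82.87°
|H| = 4 · 10.05 / (8.0623) ≈ 4.9862
Gain = 20 log₁₀(4.9862) ≈ 13.96 dB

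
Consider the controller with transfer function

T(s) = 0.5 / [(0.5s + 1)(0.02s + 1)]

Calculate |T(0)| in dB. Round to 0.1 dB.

T(0) = 0.5 · 1 / 1 = 0.5
20 log₁₀(0.5) ≈ -6.02 dB

-6.0 dB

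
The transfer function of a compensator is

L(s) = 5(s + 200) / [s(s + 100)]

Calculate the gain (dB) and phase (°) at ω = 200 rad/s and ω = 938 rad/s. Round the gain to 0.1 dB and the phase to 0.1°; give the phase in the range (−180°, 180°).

ω = 200: -30.0 dB, -108.4°; ω = 938: -45.3 dB, -96.0°

At s = jω = j200:
zero (s+200): 200 + j200 → |·| = √(200²+200²) = √80000 ≈ 282.84, ∠ = arctan(200/200) ≈ 45.00°
pole (s+100): 100 + j200 → |·| = √(100²+200²) = √50000 ≈ 223.61, ∠ = arctan(200/100) ≈ 63.43°
pole at origin: |s| = 200, ∠ = 90.00° (in denominator)
|L| = 5 · 282.84 / 44722 ≈ 0.031622
Gain = 20 log₁₀(0.031622) ≈ -30.00 dB
∠L = 45.00° − 153.43° = -108.43°

At s = jω = j938:
zero (s+200): 200 + j938 → |·| = √(200²+938²) = √919844 ≈ 959.08, ∠ = arctan(938/200) ≈ 77.96°
pole (s+100): 100 + j938 → |·| = √(100²+938²) = √889844 ≈ 943.32, ∠ = arctan(938/100) ≈ 83.91°
pole at origin: |s| = 938, ∠ = 90.00° (in denominator)
|L| = 5 · 959.08 / 8.8483e+05 ≈ 0.0054196
Gain = 20 log₁₀(0.0054196) ≈ -45.32 dB
∠L = 77.96° − 173.91° = -95.95°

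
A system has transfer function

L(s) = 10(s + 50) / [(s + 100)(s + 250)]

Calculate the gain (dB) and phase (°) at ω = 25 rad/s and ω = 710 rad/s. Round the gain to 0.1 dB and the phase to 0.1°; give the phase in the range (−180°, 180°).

ω = 25: -33.3 dB, 6.8°; ω = 710: -37.6 dB, -66.6°

At s = jω = j25:
zero (s+50): 50 + j25 → |·| = √(50²+25²) = √3125 ≈ 55.902, ∠ = arctan(25/50) ≈ 26.57°
pole (s+100): 100 + j25 → |·| = √(100²+25²) = √10625 ≈ 103.08, ∠ = arctan(25/100) ≈ 14.04°
pole (s+250): 250 + j25 → |·| = √(250²+25²) = √63125 ≈ 251.25, ∠ = arctan(25/250) ≈ 5.71°
|L| = 10 · 55.902 / 25899 ≈ 0.021585
Gain = 20 log₁₀(0.021585) ≈ -33.32 dB
∠L = 26.57° − 19.75° = 6.82°

At s = jω = j710:
zero (s+50): 50 + j710 → |·| = √(50²+710²) = √506600 ≈ 711.76, ∠ = arctan(710/50) ≈ 85.97°
pole (s+100): 100 + j710 → |·| = √(100²+710²) = √514100 ≈ 717.01, ∠ = arctan(710/100) ≈ 81.98°
pole (s+250): 250 + j710 → |·| = √(250²+710²) = √566600 ≈ 752.73, ∠ = arctan(710/250) ≈ 70.60°
|L| = 10 · 711.76 / 5.3971e+05 ≈ 0.013188
Gain = 20 log₁₀(0.013188) ≈ -37.60 dB
∠L = 85.97° − 152.58° = -66.61°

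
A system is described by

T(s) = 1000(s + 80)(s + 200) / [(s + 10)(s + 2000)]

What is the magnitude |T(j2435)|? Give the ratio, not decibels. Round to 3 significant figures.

776

At s = jω = j2435:
zero (s+80): 80 + j2435 → |·| = √(80²+2435²) = √5935625 ≈ 2436.3, ∠ = arctan(2435/80) ≈ 88.12°
zero (s+200): 200 + j2435 → |·| = √(200²+2435²) = √5969225 ≈ 2443.2, ∠ = arctan(2435/200) ≈ 85.30°
pole (s+10): 10 + j2435 → |·| = √(10²+2435²) = √5929325 ≈ 2435, ∠ = arctan(2435/10) ≈ 89.76°
pole (s+2000): 2000 + j2435 → |·| = √(2000²+2435²) = √9929225 ≈ 3151.1, ∠ = arctan(2435/2000) ≈ 50.60°
|T| = 1000 · 5.9524e+06 / 7.6729e+06 ≈ 775.77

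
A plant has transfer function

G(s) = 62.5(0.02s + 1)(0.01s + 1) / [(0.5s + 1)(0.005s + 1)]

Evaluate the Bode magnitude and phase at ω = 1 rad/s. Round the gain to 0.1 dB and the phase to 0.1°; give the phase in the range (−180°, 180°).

35.0 dB, -25.1°

At ω = 1 rad/s:
zero (1 + j1·0.02) = 1 + j0.02 → |·| ≈ 1.0002, ∠ ≈ 1.15°
zero (1 + j1·0.01) = 1 + j0.01 → |·| ≈ 1, ∠ ≈ 0.57°
pole (1 + j1·0.5) = 1 + j0.5 → |·| ≈ 1.118, ∠ ≈ 26.57°
pole (1 + j1·0.005) = 1 + j0.005 → |·| ≈ 1, ∠ ≈ 0.29°
|G| = 62.5 · 1.0002 · 1 / (1.118 · 1) ≈ 55.915
Gain = 20 log₁₀(55.915) ≈ 34.95 dB
∠G = (1.15° + 0.57°) − (26.57° + 0.29°) = -25.14°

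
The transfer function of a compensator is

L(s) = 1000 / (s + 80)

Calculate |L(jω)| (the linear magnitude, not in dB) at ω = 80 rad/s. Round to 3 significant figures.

8.84

At s = jω = j80:
pole (s+80): 80 + j80 → |·| = √(80²+80²) = √12800 ≈ 113.14, ∠ = arctan(80/80) ≈ 45.00°
|L| = 1000 / 113.14 ≈ 8.8386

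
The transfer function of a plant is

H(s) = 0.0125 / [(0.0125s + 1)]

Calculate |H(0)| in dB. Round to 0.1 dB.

H(0) = 0.0125 · 1 / 1 = 0.0125
20 log₁₀(0.0125) ≈ -38.06 dB

-38.1 dB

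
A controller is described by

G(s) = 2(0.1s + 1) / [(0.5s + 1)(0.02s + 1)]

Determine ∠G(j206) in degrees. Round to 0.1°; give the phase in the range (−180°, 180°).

At ω = 206 rad/s:
zero (1 + j206·0.1) = 1 + j20.6 → |·| ≈ 20.624, ∠ ≈ 87.22°
pole (1 + j206·0.5) = 1 + j103 → |·| ≈ 103, ∠ ≈ 89.44°
pole (1 + j206·0.02) = 1 + j4.12 → |·| ≈ 4.2396, ∠ ≈ 76.36°
∠G = (87.22°) − (89.44° + 76.36°) = -78.58°

-78.6°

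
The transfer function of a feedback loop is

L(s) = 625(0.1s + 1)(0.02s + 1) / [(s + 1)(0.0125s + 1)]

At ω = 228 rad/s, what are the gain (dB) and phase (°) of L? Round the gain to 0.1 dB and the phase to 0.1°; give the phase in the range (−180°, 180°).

At ω = 228 rad/s:
zero (1 + j228·0.1) = 1 + j22.8 → |·| ≈ 22.822, ∠ ≈ 87.49°
zero (1 + j228·0.02) = 1 + j4.56 → |·| ≈ 4.6684, ∠ ≈ 77.63°
pole (1 + j228·1) = 1 + j228 → |·| ≈ 228, ∠ ≈ 89.75°
pole (1 + j228·0.0125) = 1 + j2.85 → |·| ≈ 3.0203, ∠ ≈ 70.67°
|L| = 625 · 22.822 · 4.6684 / (228 · 3.0203) ≈ 96.698
Gain = 20 log₁₀(96.698) ≈ 39.71 dB
∠L = (87.49° + 77.63°) − (89.75° + 70.67°) = 4.70°

39.7 dB, 4.7°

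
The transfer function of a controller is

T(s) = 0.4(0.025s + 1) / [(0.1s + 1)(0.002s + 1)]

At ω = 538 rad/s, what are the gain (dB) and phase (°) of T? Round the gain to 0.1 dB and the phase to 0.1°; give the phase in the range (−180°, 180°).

At ω = 538 rad/s:
zero (1 + j538·0.025) = 1 + j13.45 → |·| ≈ 13.487, ∠ ≈ 85.75°
pole (1 + j538·0.1) = 1 + j53.8 → |·| ≈ 53.809, ∠ ≈ 88.94°
pole (1 + j538·0.002) = 1 + j1.076 → |·| ≈ 1.4689, ∠ ≈ 47.10°
|T| = 0.4 · 13.487 / (53.809 · 1.4689) ≈ 0.068254
Gain = 20 log₁₀(0.068254) ≈ -23.32 dB
∠T = (85.75°) − (88.94° + 47.10°) = -50.29°

-23.3 dB, -50.3°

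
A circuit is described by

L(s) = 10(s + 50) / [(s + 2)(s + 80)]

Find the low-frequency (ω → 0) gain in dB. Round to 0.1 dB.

9.9 dB

L(0) = 10·50 / (2·80) = 3.125
20 log₁₀(3.125) ≈ 9.90 dB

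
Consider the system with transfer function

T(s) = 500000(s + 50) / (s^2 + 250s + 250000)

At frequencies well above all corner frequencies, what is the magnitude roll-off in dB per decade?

Each pole contributes −20 dB/decade at high frequency; each zero contributes +20 dB/decade.
Net: 1 zero(s) − 2 pole(s) → -20 dB/decade.

-20 dB/decade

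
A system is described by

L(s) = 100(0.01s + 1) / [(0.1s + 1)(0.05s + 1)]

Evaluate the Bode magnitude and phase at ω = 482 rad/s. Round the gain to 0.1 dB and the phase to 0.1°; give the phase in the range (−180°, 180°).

At ω = 482 rad/s:
zero (1 + j482·0.01) = 1 + j4.82 → |·| ≈ 4.9226, ∠ ≈ 78.28°
pole (1 + j482·0.1) = 1 + j48.2 → |·| ≈ 48.21, ∠ ≈ 88.81°
pole (1 + j482·0.05) = 1 + j24.1 → |·| ≈ 24.121, ∠ ≈ 87.62°
|L| = 100 · 4.9226 / (48.21 · 24.121) ≈ 0.42331
Gain = 20 log₁₀(0.42331) ≈ -7.47 dB
∠L = (78.28°) − (88.81° + 87.62°) = -98.15°

-7.5 dB, -98.2°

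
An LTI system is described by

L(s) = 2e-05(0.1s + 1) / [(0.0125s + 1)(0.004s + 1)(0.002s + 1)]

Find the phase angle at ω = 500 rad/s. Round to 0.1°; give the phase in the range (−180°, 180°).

At ω = 500 rad/s:
zero (1 + j500·0.1) = 1 + j50 → |·| ≈ 50.01, ∠ ≈ 88.85°
pole (1 + j500·0.0125) = 1 + j6.25 → |·| ≈ 6.3295, ∠ ≈ 80.91°
pole (1 + j500·0.004) = 1 + j2 → |·| ≈ 2.2361, ∠ ≈ 63.43°
pole (1 + j500·0.002) = 1 + j1 → |·| ≈ 1.4142, ∠ ≈ 45.00°
∠L = (88.85°) − (80.91° + 63.43° + 45.00°) = -100.49°

-100.5°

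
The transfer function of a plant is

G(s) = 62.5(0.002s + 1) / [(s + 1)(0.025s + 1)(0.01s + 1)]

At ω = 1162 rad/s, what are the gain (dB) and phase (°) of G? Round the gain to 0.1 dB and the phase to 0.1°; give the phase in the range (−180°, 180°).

-67.9 dB, 163.7°

At ω = 1162 rad/s:
zero (1 + j1162·0.002) = 1 + j2.324 → |·| ≈ 2.53, ∠ ≈ 66.72°
pole (1 + j1162·1) = 1 + j1162 → |·| ≈ 1162, ∠ ≈ 89.95°
pole (1 + j1162·0.025) = 1 + j29.05 → |·| ≈ 29.067, ∠ ≈ 88.03°
pole (1 + j1162·0.01) = 1 + j11.62 → |·| ≈ 11.663, ∠ ≈ 85.08°
|G| = 62.5 · 2.53 / (1162 · 29.067 · 11.663) ≈ 0.00040141
Gain = 20 log₁₀(0.00040141) ≈ -67.93 dB
∠G = (66.72°) − (89.95° + 88.03° + 85.08°) = -196.34° ≡ 163.66° (principal value)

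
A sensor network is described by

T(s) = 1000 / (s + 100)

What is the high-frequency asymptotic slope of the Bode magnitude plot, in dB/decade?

-20 dB/decade

Each pole contributes −20 dB/decade at high frequency; each zero contributes +20 dB/decade.
Net: 0 zero(s) − 1 pole(s) → -20 dB/decade.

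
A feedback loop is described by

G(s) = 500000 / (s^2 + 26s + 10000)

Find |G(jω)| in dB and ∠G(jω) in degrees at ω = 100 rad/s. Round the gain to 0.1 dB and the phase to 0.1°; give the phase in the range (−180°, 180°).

45.7 dB, -90.0°

At s = jω = j100:
quadratic: (j100)² + 26·j100 + 10000 = 0 + j2600 → |·| ≈ 2600, ∠ ≈ 90.00°
|G| = 500000 / 2600 ≈ 192.31
Gain = 20 log₁₀(192.31) ≈ 45.68 dB
∠G = 0.00° − 90.00° = -90.00°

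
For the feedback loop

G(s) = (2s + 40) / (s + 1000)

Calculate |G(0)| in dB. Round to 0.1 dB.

-28.0 dB

G(0) = 40 / 1000 = 0.04
20 log₁₀(0.04) ≈ -27.96 dB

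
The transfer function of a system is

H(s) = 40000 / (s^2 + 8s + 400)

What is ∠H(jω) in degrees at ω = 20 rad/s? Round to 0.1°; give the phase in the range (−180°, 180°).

-90.0°

At s = jω = j20:
quadratic: (j20)² + 8·j20 + 400 = 0 + j160 → |·| ≈ 160, ∠ ≈ 90.00°
∠H = 0.00° − 90.00° = -90.00°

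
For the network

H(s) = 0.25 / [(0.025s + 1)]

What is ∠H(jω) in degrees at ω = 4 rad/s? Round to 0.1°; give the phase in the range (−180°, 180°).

At ω = 4 rad/s:
pole (1 + j4·0.025) = 1 + j0.1 → |·| ≈ 1.005, ∠ ≈ 5.71°
∠H = (0°) − (5.71°) = -5.71°

-5.7°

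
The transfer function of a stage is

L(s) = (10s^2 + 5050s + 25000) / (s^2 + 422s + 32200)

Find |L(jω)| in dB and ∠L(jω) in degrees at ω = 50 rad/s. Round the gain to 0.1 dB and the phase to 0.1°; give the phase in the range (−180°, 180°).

Substitute s = j50:
Numerator: 10(j50)^2 + 5050(j50) + 25000 = 0 + j252500
Denominator: (j50)^2 + 422(j50) + 32200 = 29700 + j21100
|N| = √(0² + 252500²) ≈ 2.525e+05, ∠N ≈ 90.00°
|D| = √(29700² + 21100²) ≈ 36432, ∠D ≈ 35.39°
|L| = 2.525e+05 / 36432 ≈ 6.9307
Gain = 20 log₁₀(6.9307) ≈ 16.82 dB
∠L = 90.00° − 35.39° = 54.61°

16.8 dB, 54.6°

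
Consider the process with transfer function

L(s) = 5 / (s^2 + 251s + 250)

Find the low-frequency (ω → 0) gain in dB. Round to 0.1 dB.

L(0) = 5 / 250 = 0.02
20 log₁₀(0.02) ≈ -33.98 dB

-34.0 dB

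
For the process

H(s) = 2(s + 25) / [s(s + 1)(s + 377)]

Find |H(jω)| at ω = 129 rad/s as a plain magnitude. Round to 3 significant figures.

3.96e-05

At s = jω = j129:
zero (s+25): 25 + j129 → |·| = √(25²+129²) = √17266 ≈ 131.4, ∠ = arctan(129/25) ≈ 79.03°
pole (s+1): 1 + j129 → |·| = √(1²+129²) = √16642 ≈ 129, ∠ = arctan(129/1) ≈ 89.56°
pole (s+377): 377 + j129 → |·| = √(377²+129²) = √158770 ≈ 398.46, ∠ = arctan(129/377) ≈ 18.89°
pole at origin: |s| = 129, ∠ = 90.00° (in denominator)
|H| = 2 · 131.4 / 6.6308e+06 ≈ 3.9633e-05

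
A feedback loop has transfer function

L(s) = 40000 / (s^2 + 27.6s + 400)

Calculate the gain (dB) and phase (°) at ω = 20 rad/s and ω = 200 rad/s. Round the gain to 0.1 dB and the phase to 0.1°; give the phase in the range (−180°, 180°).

ω = 20: 37.2 dB, -90.0°; ω = 200: 0.0 dB, -172.1°

At s = jω = j20:
quadratic: (j20)² + 27.6·j20 + 400 = 0 + j552 → |·| ≈ 552, ∠ ≈ 90.00°
|L| = 40000 / 552 ≈ 72.464
Gain = 20 log₁₀(72.464) ≈ 37.20 dB
∠L = 0.00° − 90.00° = -90.00°

At s = jω = j200:
quadratic: (j200)² + 27.6·j200 + 400 = -39600 + j5520 → |·| ≈ 39983, ∠ ≈ 172.06°
|L| = 40000 / 39983 ≈ 1.0004
Gain = 20 log₁₀(1.0004) ≈ 0.00 dB
∠L = 0.00° − 172.06° = -172.06°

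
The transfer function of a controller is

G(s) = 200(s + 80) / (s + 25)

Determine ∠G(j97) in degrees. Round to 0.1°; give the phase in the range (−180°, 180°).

At s = jω = j97:
zero (s+80): 80 + j97 → |·| = √(80²+97²) = √15809 ≈ 125.73, ∠ = arctan(97/80) ≈ 50.49°
pole (s+25): 25 + j97 → |·| = √(25²+97²) = √10034 ≈ 100.17, ∠ = arctan(97/25) ≈ 75.55°
∠G = 50.49° − 75.55° = -25.06°

-25.1°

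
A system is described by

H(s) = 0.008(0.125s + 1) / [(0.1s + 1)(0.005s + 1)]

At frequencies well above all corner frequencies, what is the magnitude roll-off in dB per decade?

-20 dB/decade

Each pole contributes −20 dB/decade at high frequency; each zero contributes +20 dB/decade.
Net: 1 zero(s) − 2 pole(s) → -20 dB/decade.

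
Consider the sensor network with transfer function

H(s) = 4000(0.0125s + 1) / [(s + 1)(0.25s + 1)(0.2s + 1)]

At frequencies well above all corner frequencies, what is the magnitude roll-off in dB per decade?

Each pole contributes −20 dB/decade at high frequency; each zero contributes +20 dB/decade.
Net: 1 zero(s) − 3 pole(s) → -40 dB/decade.

-40 dB/decade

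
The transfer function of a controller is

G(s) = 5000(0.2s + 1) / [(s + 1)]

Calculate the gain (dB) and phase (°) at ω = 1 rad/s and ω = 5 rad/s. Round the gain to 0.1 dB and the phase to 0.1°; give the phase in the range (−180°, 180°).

ω = 1: 71.1 dB, -33.7°; ω = 5: 62.8 dB, -33.7°

At ω = 1 rad/s:
zero (1 + j1·0.2) = 1 + j0.2 → |·| ≈ 1.0198, ∠ ≈ 11.31°
pole (1 + j1·1) = 1 + j1 → |·| ≈ 1.4142, ∠ ≈ 45.00°
|G| = 5000 · 1.0198 / (1.4142) ≈ 3605.6
Gain = 20 log₁₀(3605.6) ≈ 71.14 dB
∠G = (11.31°) − (45.00°) = -33.69°

At ω = 5 rad/s:
zero (1 + j5·0.2) = 1 + j1 → |·| ≈ 1.4142, ∠ ≈ 45.00°
pole (1 + j5·1) = 1 + j5 → |·| ≈ 5.099, ∠ ≈ 78.69°
|G| = 5000 · 1.4142 / (5.099) ≈ 1386.7
Gain = 20 log₁₀(1386.7) ≈ 62.84 dB
∠G = (45.00°) − (78.69°) = -33.69°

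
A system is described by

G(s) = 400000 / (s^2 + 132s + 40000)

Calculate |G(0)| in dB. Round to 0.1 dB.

20.0 dB

G(0) = 400000 / 40000 = 10
20 log₁₀(10) ≈ 20.00 dB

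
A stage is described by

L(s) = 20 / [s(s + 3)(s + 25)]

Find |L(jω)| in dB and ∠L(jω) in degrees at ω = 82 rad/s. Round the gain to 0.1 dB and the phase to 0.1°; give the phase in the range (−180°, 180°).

-89.2 dB, 109.1°

At s = jω = j82:
pole (s+3): 3 + j82 → |·| = √(3²+82²) = √6733 ≈ 82.055, ∠ = arctan(82/3) ≈ 87.90°
pole (s+25): 25 + j82 → |·| = √(25²+82²) = √7349 ≈ 85.726, ∠ = arctan(82/25) ≈ 73.04°
pole at origin: |s| = 82, ∠ = 90.00° (in denominator)
|L| = 20 / 5.7681e+05 ≈ 3.4673e-05
Gain = 20 log₁₀(3.4673e-05) ≈ -89.20 dB
∠L = 0.00° − 250.94° = -250.94° ≡ 109.06° (principal value)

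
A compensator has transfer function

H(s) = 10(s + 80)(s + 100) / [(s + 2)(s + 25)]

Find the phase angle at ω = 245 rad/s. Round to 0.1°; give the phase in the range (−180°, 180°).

-34.0°

At s = jω = j245:
zero (s+80): 80 + j245 → |·| = √(80²+245²) = √66425 ≈ 257.73, ∠ = arctan(245/80) ≈ 71.92°
zero (s+100): 100 + j245 → |·| = √(100²+245²) = √70025 ≈ 264.62, ∠ = arctan(245/100) ≈ 67.80°
pole (s+2): 2 + j245 → |·| = √(2²+245²) = √60029 ≈ 245.01, ∠ = arctan(245/2) ≈ 89.53°
pole (s+25): 25 + j245 → |·| = √(25²+245²) = √60650 ≈ 246.27, ∠ = arctan(245/25) ≈ 84.17°
∠H = 139.72° − 173.70° = -33.98°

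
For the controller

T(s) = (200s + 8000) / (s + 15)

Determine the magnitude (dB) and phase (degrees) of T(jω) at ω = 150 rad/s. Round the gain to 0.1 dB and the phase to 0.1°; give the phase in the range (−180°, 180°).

46.3 dB, -9.2°

Substitute s = j150:
Numerator: 200(j150) + 8000 = 8000 + j30000
Denominator: (j150) + 15 = 15 + j150
|N| = √(8000² + 30000²) ≈ 31048, ∠N ≈ 75.07°
|D| = √(15² + 150²) ≈ 150.75, ∠D ≈ 84.29°
|T| = 31048 / 150.75 ≈ 205.96
Gain = 20 log₁₀(205.96) ≈ 46.28 dB
∠T = 75.07° − 84.29° = -9.22°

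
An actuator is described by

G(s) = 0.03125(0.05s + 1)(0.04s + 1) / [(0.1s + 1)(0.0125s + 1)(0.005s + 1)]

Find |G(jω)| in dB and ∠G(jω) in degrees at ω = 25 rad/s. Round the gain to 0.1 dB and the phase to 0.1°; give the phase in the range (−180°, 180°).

-32.1 dB, 3.7°

At ω = 25 rad/s:
zero (1 + j25·0.05) = 1 + j1.25 → |·| ≈ 1.6008, ∠ ≈ 51.34°
zero (1 + j25·0.04) = 1 + j1 → |·| ≈ 1.4142, ∠ ≈ 45.00°
pole (1 + j25·0.1) = 1 + j2.5 → |·| ≈ 2.6926, ∠ ≈ 68.20°
pole (1 + j25·0.0125) = 1 + j0.3125 → |·| ≈ 1.0477, ∠ ≈ 17.35°
pole (1 + j25·0.005) = 1 + j0.125 → |·| ≈ 1.0078, ∠ ≈ 7.13°
|G| = 0.03125 · 1.6008 · 1.4142 / (2.6926 · 1.0477 · 1.0078) ≈ 0.024884
Gain = 20 log₁₀(0.024884) ≈ -32.08 dB
∠G = (51.34° + 45.00°) − (68.20° + 17.35° + 7.13°) = 3.66°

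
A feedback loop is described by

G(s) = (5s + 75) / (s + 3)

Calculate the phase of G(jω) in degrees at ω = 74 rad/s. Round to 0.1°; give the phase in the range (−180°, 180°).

-9.1°

Substitute s = j74:
Numerator: 5(j74) + 75 = 75 + j370
Denominator: (j74) + 3 = 3 + j74
|N| = √(75² + 370²) ≈ 377.52, ∠N ≈ 78.54°
|D| = √(3² + 74²) ≈ 74.061, ∠D ≈ 87.68°
∠G = 78.54° − 87.68° = -9.14°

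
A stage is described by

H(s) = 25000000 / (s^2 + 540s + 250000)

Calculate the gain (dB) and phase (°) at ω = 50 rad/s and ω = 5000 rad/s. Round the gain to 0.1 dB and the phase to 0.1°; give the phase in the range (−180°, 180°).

At s = jω = j50:
quadratic: (j50)² + 540·j50 + 250000 = 247500 + j27000 → |·| ≈ 2.4897e+05, ∠ ≈ 6.23°
|H| = 25000000 / 2.4897e+05 ≈ 100.41
Gain = 20 log₁₀(100.41) ≈ 40.04 dB
∠H = 0.00° − 6.23° = -6.23°

At s = jω = j5000:
quadratic: (j5000)² + 540·j5000 + 250000 = -24750000 + j2700000 → |·| ≈ 2.4897e+07, ∠ ≈ 173.77°
|H| = 25000000 / 2.4897e+07 ≈ 1.0041
Gain = 20 log₁₀(1.0041) ≈ 0.04 dB
∠H = 0.00° − 173.77° = -173.77°

ω = 50: 40.0 dB, -6.2°; ω = 5000: 0.0 dB, -173.8°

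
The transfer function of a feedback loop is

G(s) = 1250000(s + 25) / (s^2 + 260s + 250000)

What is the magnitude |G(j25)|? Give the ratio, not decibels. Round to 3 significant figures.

177

At s = jω = j25:
zero (s+25): 25 + j25 → |·| = √(25²+25²) = √1250 ≈ 35.355, ∠ = arctan(25/25) ≈ 45.00°
quadratic: (j25)² + 260·j25 + 250000 = 249375 + j6500 → |·| ≈ 2.4946e+05, ∠ ≈ 1.49°
|G| = 1250000 · 35.355 / 2.4946e+05 ≈ 177.16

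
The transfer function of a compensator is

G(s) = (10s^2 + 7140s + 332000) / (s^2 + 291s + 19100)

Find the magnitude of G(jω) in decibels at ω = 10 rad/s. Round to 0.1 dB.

24.9 dB

Substitute s = j10:
Numerator: 10(j10)^2 + 7140(j10) + 332000 = 331000 + j71400
Denominator: (j10)^2 + 291(j10) + 19100 = 19000 + j2910
|N| = √(331000² + 71400²) ≈ 3.3861e+05, ∠N ≈ 12.17°
|D| = √(19000² + 2910²) ≈ 19222, ∠D ≈ 8.71°
|G| = 3.3861e+05 / 19222 ≈ 17.616
Gain = 20 log₁₀(17.616) ≈ 24.92 dB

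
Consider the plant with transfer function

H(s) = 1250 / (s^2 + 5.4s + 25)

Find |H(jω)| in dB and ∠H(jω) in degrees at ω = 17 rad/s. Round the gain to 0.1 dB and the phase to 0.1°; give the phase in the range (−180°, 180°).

At s = jω = j17:
quadratic: (j17)² + 5.4·j17 + 25 = -264 + j91.8 → |·| ≈ 279.51, ∠ ≈ 160.83°
|H| = 1250 / 279.51 ≈ 4.4721
Gain = 20 log₁₀(4.4721) ≈ 13.01 dB
∠H = 0.00° − 160.83° = -160.83°

13.0 dB, -160.8°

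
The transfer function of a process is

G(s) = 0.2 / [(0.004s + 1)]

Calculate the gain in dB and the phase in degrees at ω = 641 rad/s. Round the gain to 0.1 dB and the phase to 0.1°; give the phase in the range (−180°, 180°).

At ω = 641 rad/s:
pole (1 + j641·0.004) = 1 + j2.564 → |·| ≈ 2.7521, ∠ ≈ 68.69°
|G| = 0.2 · 1 / (2.7521) ≈ 0.072672
Gain = 20 log₁₀(0.072672) ≈ -22.77 dB
∠G = (0°) − (68.69°) = -68.69°

-22.8 dB, -68.7°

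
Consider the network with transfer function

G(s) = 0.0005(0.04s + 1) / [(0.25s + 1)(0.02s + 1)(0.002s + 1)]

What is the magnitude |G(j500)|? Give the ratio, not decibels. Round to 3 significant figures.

5.64e-06

At ω = 500 rad/s:
zero (1 + j500·0.04) = 1 + j20 → |·| ≈ 20.025, ∠ ≈ 87.14°
pole (1 + j500·0.25) = 1 + j125 → |·| ≈ 125, ∠ ≈ 89.54°
pole (1 + j500·0.02) = 1 + j10 → |·| ≈ 10.05, ∠ ≈ 84.29°
pole (1 + j500·0.002) = 1 + j1 → |·| ≈ 1.4142, ∠ ≈ 45.00°
|G| = 0.0005 · 20.025 / (125 · 10.05 · 1.4142) ≈ 5.6358e-06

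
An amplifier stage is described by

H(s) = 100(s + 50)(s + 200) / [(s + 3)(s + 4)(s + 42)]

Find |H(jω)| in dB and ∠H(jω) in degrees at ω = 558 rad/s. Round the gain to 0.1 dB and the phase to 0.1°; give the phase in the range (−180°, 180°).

At s = jω = j558:
zero (s+50): 50 + j558 → |·| = √(50²+558²) = √313864 ≈ 560.24, ∠ = arctan(558/50) ≈ 84.88°
zero (s+200): 200 + j558 → |·| = √(200²+558²) = √351364 ≈ 592.76, ∠ = arctan(558/200) ≈ 70.28°
pole (s+3): 3 + j558 → |·| = √(3²+558²) = √311373 ≈ 558.01, ∠ = arctan(558/3) ≈ 89.69°
pole (s+4): 4 + j558 → |·| = √(4²+558²) = √311380 ≈ 558.01, ∠ = arctan(558/4) ≈ 89.59°
pole (s+42): 42 + j558 → |·| = √(42²+558²) = √313128 ≈ 559.58, ∠ = arctan(558/42) ≈ 85.70°
|H| = 100 · 3.3209e+05 / 1.7424e+08 ≈ 0.19059
Gain = 20 log₁₀(0.19059) ≈ -14.40 dB
∠H = 155.16° − 264.98° = -109.82°

-14.4 dB, -109.8°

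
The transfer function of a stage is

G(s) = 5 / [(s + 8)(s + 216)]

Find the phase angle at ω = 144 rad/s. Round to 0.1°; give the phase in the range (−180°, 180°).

At s = jω = j144:
pole (s+8): 8 + j144 → |·| = √(8²+144²) = √20800 ≈ 144.22, ∠ = arctan(144/8) ≈ 86.82°
pole (s+216): 216 + j144 → |·| = √(216²+144²) = √67392 ≈ 259.6, ∠ = arctan(144/216) ≈ 33.69°
∠G = 0.00° − 120.51° = -120.51°

-120.5°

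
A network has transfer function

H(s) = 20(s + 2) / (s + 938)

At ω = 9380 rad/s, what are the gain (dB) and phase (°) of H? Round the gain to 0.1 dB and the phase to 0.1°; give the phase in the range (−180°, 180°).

26.0 dB, 5.7°

At s = jω = j9380:
zero (s+2): 2 + j9380 → |·| = √(2²+9380²) = √87984404 ≈ 9380, ∠ = arctan(9380/2) ≈ 89.99°
pole (s+938): 938 + j9380 → |·| = √(938²+9380²) = √88864244 ≈ 9426.8, ∠ = arctan(9380/938) ≈ 84.29°
|H| = 20 · 9380 / 9426.8 ≈ 19.901
Gain = 20 log₁₀(19.901) ≈ 25.98 dB
∠H = 89.99° − 84.29° = 5.70°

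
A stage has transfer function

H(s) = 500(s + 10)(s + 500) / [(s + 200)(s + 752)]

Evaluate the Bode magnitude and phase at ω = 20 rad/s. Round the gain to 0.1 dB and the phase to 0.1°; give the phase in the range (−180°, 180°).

At s = jω = j20:
zero (s+10): 10 + j20 → |·| = √(10²+20²) = √500 ≈ 22.361, ∠ = arctan(20/10) ≈ 63.43°
zero (s+500): 500 + j20 → |·| = √(500²+20²) = √250400 ≈ 500.4, ∠ = arctan(20/500) ≈ 2.29°
pole (s+200): 200 + j20 → |·| = √(200²+20²) = √40400 ≈ 201, ∠ = arctan(20/200) ≈ 5.71°
pole (s+752): 752 + j20 → |·| = √(752²+20²) = √565904 ≈ 752.27, ∠ = arctan(20/752) ≈ 1.52°
|H| = 500 · 11189 / 1.5121e+05 ≈ 36.998
Gain = 20 log₁₀(36.998) ≈ 31.36 dB
∠H = 65.72° − 7.23° = 58.49°

31.4 dB, 58.5°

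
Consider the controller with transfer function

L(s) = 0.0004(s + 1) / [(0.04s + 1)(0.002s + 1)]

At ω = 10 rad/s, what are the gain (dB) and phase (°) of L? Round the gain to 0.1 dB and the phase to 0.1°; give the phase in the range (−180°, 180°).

At ω = 10 rad/s:
zero (1 + j10·1) = 1 + j10 → |·| ≈ 10.05, ∠ ≈ 84.29°
pole (1 + j10·0.04) = 1 + j0.4 → |·| ≈ 1.077, ∠ ≈ 21.80°
pole (1 + j10·0.002) = 1 + j0.02 → |·| ≈ 1.0002, ∠ ≈ 1.15°
|L| = 0.0004 · 10.05 / (1.077 · 1.0002) ≈ 0.0037318
Gain = 20 log₁₀(0.0037318) ≈ -48.56 dB
∠L = (84.29°) − (21.80° + 1.15°) = 61.34°

-48.6 dB, 61.3°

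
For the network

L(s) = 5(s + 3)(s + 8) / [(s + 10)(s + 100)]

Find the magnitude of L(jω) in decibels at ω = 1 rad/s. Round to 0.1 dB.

-17.9 dB

At s = jω = j1:
zero (s+3): 3 + j1 → |·| = √(3²+1²) = √10 ≈ 3.1623, ∠ = arctan(1/3) ≈ 18.43°
zero (s+8): 8 + j1 → |·| = √(8²+1²) = √65 ≈ 8.0623, ∠ = arctan(1/8) ≈ 7.13°
pole (s+10): 10 + j1 → |·| = √(10²+1²) = √101 ≈ 10.05, ∠ = arctan(1/10) ≈ 5.71°
pole (s+100): 100 + j1 → |·| = √(100²+1²) = √10001 ≈ 100, ∠ = arctan(1/100) ≈ 0.57°
|L| = 5 · 25.495 / 1005 ≈ 0.12684
Gain = 20 log₁₀(0.12684) ≈ -17.93 dB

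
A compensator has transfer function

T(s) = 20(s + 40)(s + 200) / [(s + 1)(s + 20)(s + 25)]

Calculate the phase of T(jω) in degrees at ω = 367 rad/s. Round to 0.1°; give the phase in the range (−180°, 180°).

At s = jω = j367:
zero (s+40): 40 + j367 → |·| = √(40²+367²) = √136289 ≈ 369.17, ∠ = arctan(367/40) ≈ 83.78°
zero (s+200): 200 + j367 → |·| = √(200²+367²) = √174689 ≈ 417.96, ∠ = arctan(367/200) ≈ 61.41°
pole (s+1): 1 + j367 → |·| = √(1²+367²) = √134690 ≈ 367, ∠ = arctan(367/1) ≈ 89.84°
pole (s+20): 20 + j367 → |·| = √(20²+367²) = √135089 ≈ 367.54, ∠ = arctan(367/20) ≈ 86.88°
pole (s+25): 25 + j367 → |·| = √(25²+367²) = √135314 ≈ 367.85, ∠ = arctan(367/25) ≈ 86.10°
∠T = 145.19° − 262.82° = -117.63°

-117.6°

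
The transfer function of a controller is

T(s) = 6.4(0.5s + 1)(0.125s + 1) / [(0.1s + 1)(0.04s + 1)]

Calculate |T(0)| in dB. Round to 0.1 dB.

T(0) = 6.4 · 1 / 1 = 6.4
20 log₁₀(6.4) ≈ 16.12 dB

16.1 dB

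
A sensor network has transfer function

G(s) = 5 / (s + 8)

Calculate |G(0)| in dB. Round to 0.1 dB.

-4.1 dB

G(0) = 5 / (8) = 0.625
20 log₁₀(0.625) ≈ -4.08 dB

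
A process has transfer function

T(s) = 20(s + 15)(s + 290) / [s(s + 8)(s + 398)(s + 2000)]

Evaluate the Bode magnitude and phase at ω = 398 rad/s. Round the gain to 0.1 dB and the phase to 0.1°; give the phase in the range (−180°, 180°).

-93.3 dB, -93.3°

At s = jω = j398:
zero (s+15): 15 + j398 → |·| = √(15²+398²) = √158629 ≈ 398.28, ∠ = arctan(398/15) ≈ 87.84°
zero (s+290): 290 + j398 → |·| = √(290²+398²) = √242504 ≈ 492.45, ∠ = arctan(398/290) ≈ 53.92°
pole (s+8): 8 + j398 → |·| = √(8²+398²) = √158468 ≈ 398.08, ∠ = arctan(398/8) ≈ 88.85°
pole (s+398): 398 + j398 → |·| = √(398²+398²) = √316808 ≈ 562.86, ∠ = arctan(398/398) ≈ 45.00°
pole (s+2000): 2000 + j398 → |·| = √(2000²+398²) = √4158404 ≈ 2039.2, ∠ = arctan(398/2000) ≈ 11.25°
pole at origin: |s| = 398, ∠ = 90.00° (in denominator)
|T| = 20 · 1.9613e+05 / 1.8185e+11 ≈ 2.1571e-05
Gain = 20 log₁₀(2.1571e-05) ≈ -93.32 dB
∠T = 141.76° − 235.10° = -93.34°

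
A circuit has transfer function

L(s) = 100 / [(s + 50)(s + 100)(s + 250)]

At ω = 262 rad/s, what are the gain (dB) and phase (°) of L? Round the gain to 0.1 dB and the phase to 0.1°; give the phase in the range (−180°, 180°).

-108.7 dB, 165.4°

At s = jω = j262:
pole (s+50): 50 + j262 → |·| = √(50²+262²) = √71144 ≈ 266.73, ∠ = arctan(262/50) ≈ 79.20°
pole (s+100): 100 + j262 → |·| = √(100²+262²) = √78644 ≈ 280.44, ∠ = arctan(262/100) ≈ 69.11°
pole (s+250): 250 + j262 → |·| = √(250²+262²) = √131144 ≈ 362.14, ∠ = arctan(262/250) ≈ 46.34°
|L| = 100 / 2.7089e+07 ≈ 3.6915e-06
Gain = 20 log₁₀(3.6915e-06) ≈ -108.66 dB
∠L = 0.00° − 194.65° = -194.65° ≡ 165.35° (principal value)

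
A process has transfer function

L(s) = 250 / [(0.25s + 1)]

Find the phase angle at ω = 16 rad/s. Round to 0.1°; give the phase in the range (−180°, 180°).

-76.0°

At ω = 16 rad/s:
pole (1 + j16·0.25) = 1 + j4 → |·| ≈ 4.1231, ∠ ≈ 75.96°
∠L = (0°) − (75.96°) = -75.96°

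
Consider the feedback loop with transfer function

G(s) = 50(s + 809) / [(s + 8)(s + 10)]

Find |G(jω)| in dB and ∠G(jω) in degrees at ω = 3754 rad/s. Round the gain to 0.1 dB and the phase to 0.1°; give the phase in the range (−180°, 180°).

At s = jω = j3754:
zero (s+809): 809 + j3754 → |·| = √(809²+3754²) = √14746997 ≈ 3840.2, ∠ = arctan(3754/809) ≈ 77.84°
pole (s+8): 8 + j3754 → |·| = √(8²+3754²) = √14092580 ≈ 3754, ∠ = arctan(3754/8) ≈ 89.88°
pole (s+10): 10 + j3754 → |·| = √(10²+3754²) = √14092616 ≈ 3754, ∠ = arctan(3754/10) ≈ 89.85°
|G| = 50 · 3840.2 / 1.4093e+07 ≈ 0.013624
Gain = 20 log₁₀(0.013624) ≈ -37.31 dB
∠G = 77.84° − 179.73° = -101.89°

-37.3 dB, -101.9°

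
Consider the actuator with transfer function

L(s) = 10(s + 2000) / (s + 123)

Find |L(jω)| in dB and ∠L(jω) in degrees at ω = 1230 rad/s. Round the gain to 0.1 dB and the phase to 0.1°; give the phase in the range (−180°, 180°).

25.6 dB, -52.7°

At s = jω = j1230:
zero (s+2000): 2000 + j1230 → |·| = √(2000²+1230²) = √5512900 ≈ 2348, ∠ = arctan(1230/2000) ≈ 31.59°
pole (s+123): 123 + j1230 → |·| = √(123²+1230²) = √1528029 ≈ 1236.1, ∠ = arctan(1230/123) ≈ 84.29°
|L| = 10 · 2348 / 1236.1 ≈ 18.995
Gain = 20 log₁₀(18.995) ≈ 25.57 dB
∠L = 31.59° − 84.29° = -52.70°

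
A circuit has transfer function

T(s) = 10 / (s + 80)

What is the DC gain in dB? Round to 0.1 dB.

T(0) = 10 / 80 = 0.125
20 log₁₀(0.125) ≈ -18.06 dB

-18.1 dB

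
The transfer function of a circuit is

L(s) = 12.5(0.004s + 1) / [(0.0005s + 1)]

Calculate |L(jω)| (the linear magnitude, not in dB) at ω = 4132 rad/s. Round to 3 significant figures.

At ω = 4132 rad/s:
zero (1 + j4132·0.004) = 1 + j16.528 → |·| ≈ 16.558, ∠ ≈ 86.54°
pole (1 + j4132·0.0005) = 1 + j2.066 → |·| ≈ 2.2953, ∠ ≈ 64.17°
|L| = 12.5 · 16.558 / (2.2953) ≈ 90.173

90.2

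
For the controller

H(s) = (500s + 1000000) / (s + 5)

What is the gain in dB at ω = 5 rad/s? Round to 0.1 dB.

103.0 dB

Substitute s = j5:
Numerator: 500(j5) + 1000000 = 1000000 + j2500
Denominator: (j5) + 5 = 5 + j5
|N| = √(1000000² + 2500²) ≈ 1e+06, ∠N ≈ 0.14°
|D| = √(5² + 5²) ≈ 7.0711, ∠D ≈ 45.00°
|H| = 1e+06 / 7.0711 ≈ 1.4142e+05
Gain = 20 log₁₀(1.4142e+05) ≈ 103.01 dB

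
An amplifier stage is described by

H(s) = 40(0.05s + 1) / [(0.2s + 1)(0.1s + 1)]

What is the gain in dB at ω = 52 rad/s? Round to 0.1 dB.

At ω = 52 rad/s:
zero (1 + j52·0.05) = 1 + j2.6 → |·| ≈ 2.7857, ∠ ≈ 68.96°
pole (1 + j52·0.2) = 1 + j10.4 → |·| ≈ 10.448, ∠ ≈ 84.51°
pole (1 + j52·0.1) = 1 + j5.2 → |·| ≈ 5.2953, ∠ ≈ 79.11°
|H| = 40 · 2.7857 / (10.448 · 5.2953) ≈ 2.0141
Gain = 20 log₁₀(2.0141) ≈ 6.08 dB

6.1 dB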